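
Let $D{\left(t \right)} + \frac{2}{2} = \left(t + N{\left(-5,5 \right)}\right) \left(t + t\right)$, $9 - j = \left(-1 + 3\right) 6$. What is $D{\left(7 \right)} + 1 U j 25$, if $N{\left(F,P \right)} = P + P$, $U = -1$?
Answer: $312$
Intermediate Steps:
$N{\left(F,P \right)} = 2 P$
$j = -3$ ($j = 9 - \left(-1 + 3\right) 6 = 9 - 2 \cdot 6 = 9 - 12 = -3$)
$D{\left(t \right)} = -1 + 2 t \left(10 + t\right)$ ($D{\left(t \right)} = -1 + \left(t + 2 \cdot 5\right) \left(t + t\right) = -1 + \left(t + 10\right) 2 t = -1 + \left(10 + t\right) 2 t = -1 + 2 t \left(10 + t\right)$)
$D{\left(7 \right)} + 1 U j 25 = \left(-1 + 2 \cdot 7^{2} + 20 \cdot 7\right) + 1 \left(-1\right) \left(-3\right) 25 = \left(-1 + 2 \cdot 49 + 140\right) + \left(-1\right) \left(-3\right) 25 = \left(-1 + 98 + 140\right) + 3 \cdot 25 = 237 + 75 = 312$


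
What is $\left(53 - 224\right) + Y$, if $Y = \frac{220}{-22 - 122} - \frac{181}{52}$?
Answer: $- \frac{20593}{117} \approx -176.01$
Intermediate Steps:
$Y = - \frac{586}{117}$ ($Y = \frac{220}{-144} - \frac{181}{52} = 220 \left(- \frac{1}{144}\right) - \frac{181}{52} = - \frac{55}{36} - \frac{181}{52} = - \frac{586}{117} \approx -5.0085$)
$\left(53 - 224\right) + Y = \left(53 - 224\right) - \frac{586}{117} = -171 - \frac{586}{117} = - \frac{20593}{117}$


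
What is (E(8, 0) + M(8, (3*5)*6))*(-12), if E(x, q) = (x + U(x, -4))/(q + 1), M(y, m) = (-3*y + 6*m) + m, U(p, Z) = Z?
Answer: -7320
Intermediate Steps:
M(y, m) = -3*y + 7*m
E(x, q) = (-4 + x)/(1 + q) (E(x, q) = (x - 4)/(q + 1) = (-4 + x)/(1 + q))
(E(8, 0) + M(8, (3*5)*6))*(-12) = ((-4 + 8)/(1 + 0) + (-3*8 + 7*((3*5)*6)))*(-12) = (4/1 + (-24 + 7*(15*6)))*(-12) = (1*4 + (-24 + 7*90))*(-12) = (4 + (-24 + 630))*(-12) = (4 + 606)*(-12) = 610*(-12) = -7320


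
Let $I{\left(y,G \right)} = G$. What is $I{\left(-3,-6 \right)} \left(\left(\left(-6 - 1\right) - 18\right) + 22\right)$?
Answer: $18$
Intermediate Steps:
$I{\left(-3,-6 \right)} \left(\left(\left(-6 - 1\right) - 18\right) + 22\right) = - 6 \left(\left(\left(-6 - 1\right) - 18\right) + 22\right) = - 6 \left(\left(-7 - 18\right) + 22\right) = - 6 \left(-25 + 22\right) = \left(-6\right) \left(-3\right) = 18$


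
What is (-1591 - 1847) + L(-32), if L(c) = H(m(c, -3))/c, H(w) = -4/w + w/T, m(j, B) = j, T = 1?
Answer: -879873/256 ≈ -3437.0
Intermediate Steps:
H(w) = w - 4/w (H(w) = -4/w + w/1 = -4/w + w*1 = -4/w + w = w - 4/w)
L(c) = (c - 4/c)/c
(-1591 - 1847) + L(-32) = (-1591 - 1847) + (1 - 4/(-32)²) = -3438 + (1 - 4*1/1024) = -3438 + (1 - 1/256) = -3438 + 255/256 = -879873/256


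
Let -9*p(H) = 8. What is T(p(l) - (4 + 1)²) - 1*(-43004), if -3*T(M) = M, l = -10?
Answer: 1161341/27 ≈ 43013.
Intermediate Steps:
p(H) = -8/9 (p(H) = -⅑*8 = -8/9)
T(M) = -M/3
T(p(l) - (4 + 1)²) - 1*(-43004) = -(-8/9 - (4 + 1)²)/3 - 1*(-43004) = -(-8/9 - 1*5²)/3 + 43004 = -(-8/9 - 1*25)/3 + 43004 = -(-8/9 - 25)/3 + 43004 = -⅓*(-233/9) + 43004 = 233/27 + 43004 = 1161341/27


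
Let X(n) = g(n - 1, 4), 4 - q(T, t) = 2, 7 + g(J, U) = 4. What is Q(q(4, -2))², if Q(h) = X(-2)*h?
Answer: 36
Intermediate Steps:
g(J, U) = -3 (g(J, U) = -7 + 4 = -3)
q(T, t) = 2 (q(T, t) = 4 - 1*2 = 4 - 2 = 2)
X(n) = -3
Q(h) = -3*h
Q(q(4, -2))² = (-3*2)² = (-6)² = 36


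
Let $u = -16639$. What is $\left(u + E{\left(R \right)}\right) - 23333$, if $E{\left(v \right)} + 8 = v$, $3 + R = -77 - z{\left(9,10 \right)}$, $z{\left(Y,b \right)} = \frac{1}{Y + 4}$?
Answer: $- \frac{520781}{13} \approx -40060.0$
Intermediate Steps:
$z{\left(Y,b \right)} = \frac{1}{4 + Y}$
$R = - \frac{1041}{13}$ ($R = -3 - \left(77 + \frac{1}{4 + 9}\right) = -3 - \frac{1002}{13} = - \frac{1041}{13} \approx -80.077$)
$E{\left(v \right)} = -8 + v$
$\left(u + E{\left(R \right)}\right) - 23333 = \left(-16639 - \frac{1145}{13}\right) - 23333 = - \frac{217452}{13} - 23333 = - \frac{520781}{13}$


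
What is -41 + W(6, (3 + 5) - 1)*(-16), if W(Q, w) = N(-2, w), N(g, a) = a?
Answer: -153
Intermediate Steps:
W(Q, w) = w
-41 + W(6, (3 + 5) - 1)*(-16) = -41 + ((3 + 5) - 1)*(-16) = -41 + (8 - 1)*(-16) = -41 + 7*(-16) = -41 - 112 = -153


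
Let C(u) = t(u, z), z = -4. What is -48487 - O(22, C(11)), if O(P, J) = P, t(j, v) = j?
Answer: -48509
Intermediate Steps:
C(u) = u
-48487 - O(22, C(11)) = -48487 - 1*22 = -48487 - 22 = -48509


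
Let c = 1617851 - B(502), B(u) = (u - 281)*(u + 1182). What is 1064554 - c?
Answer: -181133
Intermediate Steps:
B(u) = (-281 + u)*(1182 + u)
c = 1245687 (c = 1617851 - (-332142 + 502² + 901*502) = 1617851 - (-332142 + 252004 + 452302) = 1617851 - 1*372164 = 1617851 - 372164 = 1245687)
1064554 - c = 1064554 - 1*1245687 = 1064554 - 1245687 = -181133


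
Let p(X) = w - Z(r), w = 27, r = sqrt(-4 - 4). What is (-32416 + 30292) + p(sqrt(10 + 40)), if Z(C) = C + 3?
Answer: -2100 - 2*I*sqrt(2) ≈ -2100.0 - 2.8284*I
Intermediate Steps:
r = 2*I*sqrt(2) (r = sqrt(-8) = 2*I*sqrt(2) ≈ 2.8284*I)
Z(C) = 3 + C
p(X) = 24 - 2*I*sqrt(2) (p(X) = 27 - (3 + 2*I*sqrt(2)) = 27 + (-3 - 2*I*sqrt(2)) = 24 - 2*I*sqrt(2))
(-32416 + 30292) + p(sqrt(10 + 40)) = (-32416 + 30292) + (24 - 2*I*sqrt(2)) = -2124 + (24 - 2*I*sqrt(2)) = -2100 - 2*I*sqrt(2)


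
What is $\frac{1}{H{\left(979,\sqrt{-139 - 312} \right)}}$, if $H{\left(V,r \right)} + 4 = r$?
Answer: $- \frac{4}{467} - \frac{i \sqrt{451}}{467} \approx -0.0085653 - 0.045475 i$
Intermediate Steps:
$H{\left(V,r \right)} = -4 + r$
$\frac{1}{H{\left(979,\sqrt{-139 - 312} \right)}} = \frac{1}{-4 + \sqrt{-139 - 312}} = \frac{1}{-4 + \sqrt{-451}} = \frac{1}{-4 + i \sqrt{451}}$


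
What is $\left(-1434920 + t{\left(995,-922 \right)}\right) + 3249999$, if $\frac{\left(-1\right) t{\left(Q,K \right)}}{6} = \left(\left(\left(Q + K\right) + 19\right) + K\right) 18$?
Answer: $1904719$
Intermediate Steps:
$t{\left(Q,K \right)} = -2052 - 216 K - 108 Q$ ($t{\left(Q,K \right)} = - 6 \left(\left(\left(Q + K\right) + 19\right) + K\right) 18 = - 6 \left(\left(\left(K + Q\right) + 19\right) + K\right) 18 = - 6 \left(\left(19 + K + Q\right) + K\right) 18 = - 6 \left(19 + Q + 2 K\right) 18 = - 6 \left(342 + 18 Q + 36 K\right) = -2052 - 216 K - 108 Q$)
$\left(-1434920 + t{\left(995,-922 \right)}\right) + 3249999 = \left(-1434920 - -89640\right) + 3249999 = \left(-1434920 + 89640\right) + 3249999 = -1345280 + 3249999 = 1904719$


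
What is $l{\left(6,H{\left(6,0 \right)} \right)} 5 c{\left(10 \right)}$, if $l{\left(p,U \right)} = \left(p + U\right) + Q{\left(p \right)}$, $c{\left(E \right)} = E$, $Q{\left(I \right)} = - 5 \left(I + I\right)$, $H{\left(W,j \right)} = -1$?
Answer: $-2750$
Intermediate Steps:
$Q{\left(I \right)} = - 10 I$ ($Q{\left(I \right)} = - 5 \cdot 2 I = - 10 I$)
$l{\left(p,U \right)} = U - 9 p$ ($l{\left(p,U \right)} = \left(p + U\right) - 10 p = \left(U + p\right) - 10 p = U - 9 p$)
$l{\left(6,H{\left(6,0 \right)} \right)} 5 c{\left(10 \right)} = \left(-1 - 54\right) 5 \cdot 10 = \left(-55\right) 5 \cdot 10 = \left(-275\right) 10 = -2750$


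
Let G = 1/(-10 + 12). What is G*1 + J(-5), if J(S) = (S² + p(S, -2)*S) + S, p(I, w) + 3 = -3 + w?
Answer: 121/2 ≈ 60.500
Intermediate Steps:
p(I, w) = -6 + w (p(I, w) = -3 + (-3 + w) = -6 + w)
G = ½ (G = 1/2 = ½ ≈ 0.50000)
J(S) = S² - 7*S (J(S) = (S² + (-6 - 2)*S) + S = (S² - 8*S) + S = S² - 7*S)
G*1 + J(-5) = (½)*1 - 5*(-7 - 5) = ½ - 5*(-12) = ½ + 60 = 121/2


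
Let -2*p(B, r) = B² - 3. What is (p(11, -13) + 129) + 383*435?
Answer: 166675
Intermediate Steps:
p(B, r) = 3/2 - B²/2 (p(B, r) = -(B² - 3)/2 = -(-3 + B²)/2 = 3/2 - B²/2)
(p(11, -13) + 129) + 383*435 = ((3/2 - ½*11²) + 129) + 383*435 = ((3/2 - ½*121) + 129) + 166605 = ((3/2 - 121/2) + 129) + 166605 = (-59 + 129) + 166605 = 70 + 166605 = 166675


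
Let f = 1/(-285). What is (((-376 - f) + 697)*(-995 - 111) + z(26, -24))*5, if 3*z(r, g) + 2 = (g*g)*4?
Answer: -33654942/19 ≈ -1.7713e+6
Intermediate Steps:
f = -1/285 ≈ -0.0035088
z(r, g) = -2/3 + 4*g**2/3 (z(r, g) = -2/3 + ((g*g)*4)/3 = -2/3 + (g**2*4)/3 = -2/3 + (4*g**2)/3 = -2/3 + 4*g**2/3)
(((-376 - f) + 697)*(-995 - 111) + z(26, -24))*5 = (((-376 - 1*(-1/285)) + 697)*(-995 - 111) + (-2/3 + (4/3)*(-24)**2))*5 = (((-376 + 1/285) + 697)*(-1106) + (-2/3 + (4/3)*576))*5 = ((-107159/285 + 697)*(-1106) + (-2/3 + 768))*5 = ((91486/285)*(-1106) + 2302/3)*5 = (-101183516/285 + 2302/3)*5 = -33654942/95*5 = -33654942/19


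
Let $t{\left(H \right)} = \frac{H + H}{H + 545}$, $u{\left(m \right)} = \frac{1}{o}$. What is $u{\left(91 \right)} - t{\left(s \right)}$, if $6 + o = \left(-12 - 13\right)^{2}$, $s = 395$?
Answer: $- \frac{48807}{58186} \approx -0.83881$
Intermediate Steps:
$o = 619$ ($o = -6 + \left(-12 - 13\right)^{2} = -6 + \left(-25\right)^{2} = -6 + 625 = 619$)
$u{\left(m \right)} = \frac{1}{619}$
$t{\left(H \right)} = \frac{2 H}{545 + H}$
$u{\left(91 \right)} - t{\left(s \right)} = \frac{1}{619} - 2 \cdot 395 \frac{1}{545 + 395} = \frac{1}{619} - 2 \cdot 395 \cdot \frac{1}{940} = \frac{1}{619} - \frac{79}{94} = - \frac{48807}{58186}$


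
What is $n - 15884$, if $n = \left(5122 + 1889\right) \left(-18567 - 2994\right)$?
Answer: $-151180055$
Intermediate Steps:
$n = -151164171$ ($n = 7011 \left(-21561\right) = -151164171$)
$n - 15884 = -151164171 - 15884 = -151180055$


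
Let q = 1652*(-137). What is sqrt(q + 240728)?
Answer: 2*sqrt(3601) ≈ 120.02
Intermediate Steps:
q = -226324
sqrt(q + 240728) = sqrt(-226324 + 240728) = sqrt(14404) = 2*sqrt(3601)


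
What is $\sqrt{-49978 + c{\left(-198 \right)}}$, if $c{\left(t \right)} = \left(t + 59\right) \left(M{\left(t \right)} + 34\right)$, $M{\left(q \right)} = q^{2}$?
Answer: $2 i \sqrt{1376015} \approx 2346.1 i$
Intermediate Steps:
$c{\left(t \right)} = \left(34 + t^{2}\right) \left(59 + t\right)$ ($c{\left(t \right)} = \left(t + 59\right) \left(t^{2} + 34\right) = \left(59 + t\right) \left(34 + t^{2}\right) = \left(34 + t^{2}\right) \left(59 + t\right)$)
$\sqrt{-49978 + c{\left(-198 \right)}} = \sqrt{-49978 + \left(2006 + \left(-198\right)^{3} + 34 \left(-198\right) + 59 \left(-198\right)^{2}\right)} = \sqrt{-49978 + \left(2006 - 7762392 - 6732 + 59 \cdot 39204\right)} = \sqrt{-49978 + \left(2006 - 7762392 - 6732 + 2313036\right)} = \sqrt{-49978 - 5454082} = \sqrt{-5504060} = 2 i \sqrt{1376015}$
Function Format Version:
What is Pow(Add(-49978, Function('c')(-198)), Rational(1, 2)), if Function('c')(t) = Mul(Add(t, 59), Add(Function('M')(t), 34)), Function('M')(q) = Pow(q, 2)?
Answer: Mul(2, I, Pow(1376015, Rational(1, 2))) ≈ Mul(2346.1, I)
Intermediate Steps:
Function('c')(t) = Mul(Add(34, Pow(t, 2)), Add(59, t)) (Function('c')(t) = Mul(Add(t, 59), Add(Pow(t, 2), 34)) = Mul(Add(59, t), Add(34, Pow(t, 2))) = Mul(Add(34, Pow(t, 2)), Add(59, t)))
Pow(Add(-49978, Function('c')(-198)), Rational(1, 2)) = Pow(Add(-49978, Add(2006, Pow(-198, 3), Mul(34, -198), Mul(59, Pow(-198, 2)))), Rational(1, 2)) = Pow(Add(-49978, Add(2006, -7762392, -6732, Mul(59, 39204))), Rational(1, 2)) = Pow(Add(-49978, Add(2006, -7762392, -6732, 2313036)), Rational(1, 2)) = Pow(Add(-49978, -5454082), Rational(1, 2)) = Pow(-5504060, Rational(1, 2)) = Mul(2, I, Pow(1376015, Rational(1, 2)))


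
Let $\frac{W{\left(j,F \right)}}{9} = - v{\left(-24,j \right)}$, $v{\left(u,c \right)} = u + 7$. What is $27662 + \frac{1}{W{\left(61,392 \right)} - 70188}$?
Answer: $\frac{1937308169}{70035} \approx 27662.0$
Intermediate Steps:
$v{\left(u,c \right)} = 7 + u$
$W{\left(j,F \right)} = 153$ ($W{\left(j,F \right)} = 9 \left(- (7 - 24)\right) = 9 \left(\left(-1\right) \left(-17\right)\right) = 9 \cdot 17 = 153$)
$27662 + \frac{1}{W{\left(61,392 \right)} - 70188} = 27662 + \frac{1}{153 - 70188} = 27662 + \frac{1}{-70035} = 27662 - \frac{1}{70035} = \frac{1937308169}{70035}$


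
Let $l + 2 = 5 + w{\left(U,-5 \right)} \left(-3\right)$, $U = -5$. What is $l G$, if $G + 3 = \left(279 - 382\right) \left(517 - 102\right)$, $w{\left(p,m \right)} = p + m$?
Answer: $-1410684$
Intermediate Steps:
$w{\left(p,m \right)} = m + p$
$G = -42748$ ($G = -3 + \left(279 - 382\right) \left(517 - 102\right) = -3 + \left(279 - 382\right) 415 = -3 - 42745 = -42748$)
$l = 33$ ($l = -2 + \left(5 + \left(-5 - 5\right) \left(-3\right)\right) = -2 + \left(5 - -30\right) = -2 + \left(5 + 30\right) = -2 + 35 = 33$)
$l G = 33 \left(-42748\right) = -1410684$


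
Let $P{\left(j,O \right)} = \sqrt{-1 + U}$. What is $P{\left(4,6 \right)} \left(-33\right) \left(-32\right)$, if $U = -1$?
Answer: $1056 i \sqrt{2} \approx 1493.4 i$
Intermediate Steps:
$P{\left(j,O \right)} = i \sqrt{2}$ ($P{\left(j,O \right)} = \sqrt{-1 - 1} = \sqrt{-2} = i \sqrt{2}$)
$P{\left(4,6 \right)} \left(-33\right) \left(-32\right) = i \sqrt{2} \left(-33\right) \left(-32\right) = - 33 i \sqrt{2} \left(-32\right) = 1056 i \sqrt{2}$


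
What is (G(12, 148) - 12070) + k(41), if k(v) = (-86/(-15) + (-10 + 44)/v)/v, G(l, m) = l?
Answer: -304038434/25215 ≈ -12058.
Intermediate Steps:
k(v) = (86/15 + 34/v)/v (k(v) = (-86*(-1/15) + 34/v)/v = (86/15 + 34/v)/v)
(G(12, 148) - 12070) + k(41) = (12 - 12070) + (2/15)*(255 + 43*41)/41² = -12058 + (2/15)*(1/1681)*(255 + 1763) = -12058 + (2/15)*(1/1681)*2018 = -12058 + 4036/25215 = -304038434/25215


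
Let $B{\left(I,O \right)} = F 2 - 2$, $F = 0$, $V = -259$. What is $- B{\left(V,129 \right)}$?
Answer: $2$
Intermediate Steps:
$B{\left(I,O \right)} = -2$ ($B{\left(I,O \right)} = 0 \cdot 2 - 2 = 0 - 2 = -2$)
$- B{\left(V,129 \right)} = \left(-1\right) \left(-2\right) = 2$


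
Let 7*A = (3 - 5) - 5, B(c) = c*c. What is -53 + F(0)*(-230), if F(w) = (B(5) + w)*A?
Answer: 5697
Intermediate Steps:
B(c) = c²
A = -1 (A = ((3 - 5) - 5)/7 = (-2 - 5)/7 = (⅐)*(-7) = -1)
F(w) = -25 - w (F(w) = (5² + w)*(-1) = (25 + w)*(-1) = -25 - w)
-53 + F(0)*(-230) = -53 + (-25 - 1*0)*(-230) = -53 + (-25 + 0)*(-230) = -53 - 25*(-230) = -53 + 5750 = 5697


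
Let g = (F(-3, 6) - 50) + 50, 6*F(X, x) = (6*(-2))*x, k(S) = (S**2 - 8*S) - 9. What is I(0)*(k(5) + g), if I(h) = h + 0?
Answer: 0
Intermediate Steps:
k(S) = -9 + S**2 - 8*S
I(h) = h
F(X, x) = -2*x (F(X, x) = ((6*(-2))*x)/6 = (-12*x)/6 = -2*x)
g = -12 (g = (-2*6 - 50) + 50 = (-12 - 50) + 50 = -62 + 50 = -12)
I(0)*(k(5) + g) = 0*((-9 + 5**2 - 8*5) - 12) = 0*((-9 + 25 - 40) - 12) = 0*(-24 - 12) = 0*(-36) = 0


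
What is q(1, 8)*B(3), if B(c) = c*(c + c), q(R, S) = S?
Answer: 144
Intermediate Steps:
B(c) = 2*c² (B(c) = c*(2*c) = 2*c²)
q(1, 8)*B(3) = 8*(2*3²) = 8*(2*9) = 8*18 = 144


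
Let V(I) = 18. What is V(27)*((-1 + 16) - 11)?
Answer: 72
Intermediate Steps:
V(27)*((-1 + 16) - 11) = 18*((-1 + 16) - 11) = 18*(15 - 11) = 18*4 = 72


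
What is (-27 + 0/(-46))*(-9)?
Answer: 243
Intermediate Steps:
(-27 + 0/(-46))*(-9) = (-27 + 0*(-1/46))*(-9) = (-27 + 0)*(-9) = -27*(-9) = 243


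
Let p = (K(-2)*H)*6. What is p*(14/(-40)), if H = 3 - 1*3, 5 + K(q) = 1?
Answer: 0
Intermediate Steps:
K(q) = -4 (K(q) = -5 + 1 = -4)
H = 0 (H = 3 - 3 = 0)
p = 0 (p = -4*0*6 = 0*6 = 0)
p*(14/(-40)) = 0*(14/(-40)) = 0*(14*(-1/40)) = 0*(-7/20) = 0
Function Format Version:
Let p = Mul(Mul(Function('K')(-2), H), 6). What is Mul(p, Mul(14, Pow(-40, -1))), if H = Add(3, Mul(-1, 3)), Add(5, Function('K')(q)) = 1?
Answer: 0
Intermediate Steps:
Function('K')(q) = -4 (Function('K')(q) = Add(-5, 1) = -4)
H = 0 (H = Add(3, -3) = 0)
p = 0 (p = Mul(Mul(-4, 0), 6) = Mul(0, 6) = 0)
Mul(p, Mul(14, Pow(-40, -1))) = Mul(0, Mul(14, Pow(-40, -1))) = Mul(0, Mul(14, Rational(-1, 40))) = Mul(0, Rational(-7, 20)) = 0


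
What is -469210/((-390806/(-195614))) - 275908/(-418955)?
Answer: -19226638360667926/81865063865 ≈ -2.3486e+5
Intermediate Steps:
-469210/((-390806/(-195614))) - 275908/(-418955) = -469210/((-390806*(-1/195614))) - 275908*(-1/418955) = -469210/195403/97807 + 275908/418955 = -469210*97807/195403 + 275908/418955 = -45892022470/195403 + 275908/418955 = -19226638360667926/81865063865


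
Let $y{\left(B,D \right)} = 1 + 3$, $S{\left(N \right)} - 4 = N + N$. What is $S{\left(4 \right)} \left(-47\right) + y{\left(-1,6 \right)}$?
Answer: $-560$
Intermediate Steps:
$S{\left(N \right)} = 4 + 2 N$ ($S{\left(N \right)} = 4 + \left(N + N\right) = 4 + 2 N$)
$y{\left(B,D \right)} = 4$
$S{\left(4 \right)} \left(-47\right) + y{\left(-1,6 \right)} = \left(4 + 2 \cdot 4\right) \left(-47\right) + 4 = \left(4 + 8\right) \left(-47\right) + 4 = 12 \left(-47\right) + 4 = -564 + 4 = -560$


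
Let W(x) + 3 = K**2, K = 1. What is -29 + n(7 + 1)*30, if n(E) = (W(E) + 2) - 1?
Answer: -59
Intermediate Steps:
W(x) = -2 (W(x) = -3 + 1**2 = -3 + 1 = -2)
n(E) = -1 (n(E) = (-2 + 2) - 1 = 0 - 1 = -1)
-29 + n(7 + 1)*30 = -29 - 1*30 = -29 - 30 = -59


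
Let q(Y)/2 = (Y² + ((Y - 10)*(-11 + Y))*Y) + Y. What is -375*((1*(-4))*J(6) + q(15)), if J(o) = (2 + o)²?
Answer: -309000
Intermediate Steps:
q(Y) = 2*Y + 2*Y² + 2*Y*(-11 + Y)*(-10 + Y) (q(Y) = 2*((Y² + ((Y - 10)*(-11 + Y))*Y) + Y) = 2*((Y² + ((-10 + Y)*(-11 + Y))*Y) + Y) = 2*((Y² + ((-11 + Y)*(-10 + Y))*Y) + Y) = 2*((Y² + Y*(-11 + Y)*(-10 + Y)) + Y) = 2*(Y + Y² + Y*(-11 + Y)*(-10 + Y)) = 2*Y + 2*Y² + 2*Y*(-11 + Y)*(-10 + Y))
-375*((1*(-4))*J(6) + q(15)) = -375*((1*(-4))*(2 + 6)² + 2*15*(111 + 15² - 20*15)) = -375*(-4*8² + 2*15*(111 + 225 - 300)) = -375*(-4*64 + 2*15*36) = -375*(-256 + 1080) = -375*824 = -309000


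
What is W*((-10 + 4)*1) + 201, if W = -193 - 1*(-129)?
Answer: 585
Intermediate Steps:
W = -64 (W = -193 + 129 = -64)
W*((-10 + 4)*1) + 201 = -64*(-10 + 4) + 201 = -(-384) + 201 = -64*(-6) + 201 = 384 + 201 = 585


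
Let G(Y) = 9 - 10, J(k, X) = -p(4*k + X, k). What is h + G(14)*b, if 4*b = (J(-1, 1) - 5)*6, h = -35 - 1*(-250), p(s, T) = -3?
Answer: 218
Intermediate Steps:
J(k, X) = 3 (J(k, X) = -1*(-3) = 3)
G(Y) = -1
h = 215 (h = -35 + 250 = 215)
b = -3 (b = ((3 - 5)*6)/4 = (-2*6)/4 = (¼)*(-12) = -3)
h + G(14)*b = 215 - 1*(-3) = 215 + 3 = 218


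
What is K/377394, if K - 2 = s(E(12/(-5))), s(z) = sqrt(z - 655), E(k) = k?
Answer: 1/188697 + I*sqrt(16435)/1886970 ≈ 5.2995e-6 + 6.7939e-5*I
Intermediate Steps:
s(z) = sqrt(-655 + z)
K = 2 + I*sqrt(16435)/5 (K = 2 + sqrt(-655 + 12/(-5)) = 2 + sqrt(-655 + 12*(-1/5)) = 2 + sqrt(-655 - 12/5) = 2 + sqrt(-3287/5) = 2 + I*sqrt(16435)/5 ≈ 2.0 + 25.64*I)
K/377394 = (2 + I*sqrt(16435)/5)/377394 = (2 + I*sqrt(16435)/5)*(1/377394) = 1/188697 + I*sqrt(16435)/1886970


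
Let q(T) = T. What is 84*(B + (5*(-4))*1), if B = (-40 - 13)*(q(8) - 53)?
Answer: 198660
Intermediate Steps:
B = 2385 (B = (-40 - 13)*(8 - 53) = -53*(-45) = 2385)
84*(B + (5*(-4))*1) = 84*(2385 + (5*(-4))*1) = 84*(2385 - 20*1) = 84*(2385 - 20) = 84*2365 = 198660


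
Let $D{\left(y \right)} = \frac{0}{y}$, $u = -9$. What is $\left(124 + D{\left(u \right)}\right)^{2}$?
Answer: $15376$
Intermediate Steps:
$D{\left(y \right)} = 0$
$\left(124 + D{\left(u \right)}\right)^{2} = \left(124 + 0\right)^{2} = 124^{2} = 15376$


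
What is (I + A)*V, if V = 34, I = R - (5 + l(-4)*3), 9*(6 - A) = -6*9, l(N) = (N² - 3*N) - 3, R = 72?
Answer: 136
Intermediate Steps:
l(N) = -3 + N² - 3*N
A = 12 (A = 6 - (-2)*9/3 = 6 - ⅑*(-54) = 6 + 6 = 12)
I = -8 (I = 72 - (5 + (-3 + (-4)² - 3*(-4))*3) = 72 - (5 + (-3 + 16 + 12)*3) = 72 - (5 + 25*3) = 72 - (5 + 75) = 72 - 1*80 = 72 - 80 = -8)
(I + A)*V = (-8 + 12)*34 = 4*34 = 136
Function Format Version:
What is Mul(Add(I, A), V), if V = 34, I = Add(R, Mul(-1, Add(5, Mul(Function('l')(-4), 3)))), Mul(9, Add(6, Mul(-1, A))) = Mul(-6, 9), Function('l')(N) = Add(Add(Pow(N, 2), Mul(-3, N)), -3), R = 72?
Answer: 136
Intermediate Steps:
Function('l')(N) = Add(-3, Pow(N, 2), Mul(-3, N))
A = 12 (A = Add(6, Mul(Rational(-1, 9), Mul(-6, 9))) = Add(6, Mul(Rational(-1, 9), -54)) = Add(6, 6) = 12)
I = -8 (I = Add(72, Mul(-1, Add(5, Mul(Add(-3, Pow(-4, 2), Mul(-3, -4)), 3)))) = Add(72, Mul(-1, Add(5, Mul(Add(-3, 16, 12), 3)))) = Add(72, Mul(-1, Add(5, Mul(25, 3)))) = Add(72, Mul(-1, Add(5, 75))) = Add(72, Mul(-1, 80)) = Add(72, -80) = -8)
Mul(Add(I, A), V) = Mul(Add(-8, 12), 34) = Mul(4, 34) = 136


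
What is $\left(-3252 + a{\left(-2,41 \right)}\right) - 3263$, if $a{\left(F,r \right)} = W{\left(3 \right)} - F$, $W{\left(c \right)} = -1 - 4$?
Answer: $-6518$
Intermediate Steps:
$W{\left(c \right)} = -5$ ($W{\left(c \right)} = -1 - 4 = -5$)
$a{\left(F,r \right)} = -5 - F$
$\left(-3252 + a{\left(-2,41 \right)}\right) - 3263 = \left(-3252 - 3\right) - 3263 = -3255 - 3263 = -6518$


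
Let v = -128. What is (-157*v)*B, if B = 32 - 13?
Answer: 381824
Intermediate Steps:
B = 19
(-157*v)*B = -157*(-128)*19 = 20096*19 = 381824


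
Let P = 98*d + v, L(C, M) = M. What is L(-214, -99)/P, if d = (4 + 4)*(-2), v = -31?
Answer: 33/533 ≈ 0.061914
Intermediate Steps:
d = -16 (d = 8*(-2) = -16)
P = -1599 (P = 98*(-16) - 31 = -1568 - 31 = -1599)
L(-214, -99)/P = -99/(-1599) = -99*(-1/1599) = 33/533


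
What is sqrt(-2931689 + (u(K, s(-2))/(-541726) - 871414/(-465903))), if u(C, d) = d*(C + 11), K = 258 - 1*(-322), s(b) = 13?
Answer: I*sqrt(20750352885180523385459602534)/84130589526 ≈ 1712.2*I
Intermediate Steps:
K = 580 (K = 258 + 322 = 580)
u(C, d) = d*(11 + C)
sqrt(-2931689 + (u(K, s(-2))/(-541726) - 871414/(-465903))) = sqrt(-2931689 + ((13*(11 + 580))/(-541726) - 871414/(-465903))) = sqrt(-2931689 + ((13*591)*(-1/541726) - 871414*(-1/465903))) = sqrt(-2931689 + (7683*(-1/541726) + 871414/465903)) = sqrt(-2931689 + (-7683/541726 + 871414/465903)) = sqrt(-2931689 + 468488087815/252391768578) = sqrt(-739933703142580427/252391768578) = I*sqrt(20750352885180523385459602534)/84130589526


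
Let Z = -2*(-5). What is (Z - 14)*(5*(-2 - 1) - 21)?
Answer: 144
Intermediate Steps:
Z = 10
(Z - 14)*(5*(-2 - 1) - 21) = (10 - 14)*(5*(-2 - 1) - 21) = -4*(5*(-3) - 21) = -4*(-15 - 21) = -4*(-36) = 144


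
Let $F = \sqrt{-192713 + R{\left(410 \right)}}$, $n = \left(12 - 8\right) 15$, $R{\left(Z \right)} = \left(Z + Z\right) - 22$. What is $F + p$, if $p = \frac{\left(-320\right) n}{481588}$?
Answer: $- \frac{4800}{120397} + i \sqrt{191915} \approx -0.039868 + 438.08 i$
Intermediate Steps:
$R{\left(Z \right)} = -22 + 2 Z$ ($R{\left(Z \right)} = 2 Z - 22 = -22 + 2 Z$)
$n = 60$ ($n = 4 \cdot 15 = 60$)
$p = - \frac{4800}{120397}$ ($p = \frac{\left(-320\right) 60}{481588} = \left(-19200\right) \frac{1}{481588} = - \frac{4800}{120397} \approx -0.039868$)
$F = i \sqrt{191915}$ ($F = \sqrt{-192713 + \left(-22 + 2 \cdot 410\right)} = \sqrt{-192713 + \left(-22 + 820\right)} = \sqrt{-192713 + 798} = \sqrt{-191915} = i \sqrt{191915} \approx 438.08 i$)
$F + p = i \sqrt{191915} - \frac{4800}{120397} = - \frac{4800}{120397} + i \sqrt{191915}$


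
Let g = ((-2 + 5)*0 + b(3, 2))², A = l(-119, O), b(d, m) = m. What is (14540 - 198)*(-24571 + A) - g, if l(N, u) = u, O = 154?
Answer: -350188618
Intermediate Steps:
A = 154
g = 4 (g = ((-2 + 5)*0 + 2)² = (3*0 + 2)² = (0 + 2)² = 2² = 4)
(14540 - 198)*(-24571 + A) - g = (14540 - 198)*(-24571 + 154) - 1*4 = 14342*(-24417) - 4 = -350188614 - 4 = -350188618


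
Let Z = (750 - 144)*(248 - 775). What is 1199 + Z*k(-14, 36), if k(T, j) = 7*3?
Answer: -6705403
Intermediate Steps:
Z = -319362 (Z = 606*(-527) = -319362)
k(T, j) = 21
1199 + Z*k(-14, 36) = 1199 - 319362*21 = 1199 - 6706602 = -6705403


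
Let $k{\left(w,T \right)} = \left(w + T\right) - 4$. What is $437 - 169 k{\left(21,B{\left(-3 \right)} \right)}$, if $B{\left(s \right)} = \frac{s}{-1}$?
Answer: $-2943$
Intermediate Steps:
$B{\left(s \right)} = - s$ ($B{\left(s \right)} = s \left(-1\right) = - s$)
$k{\left(w,T \right)} = -4 + T + w$ ($k{\left(w,T \right)} = \left(T + w\right) - 4 = -4 + T + w$)
$437 - 169 k{\left(21,B{\left(-3 \right)} \right)} = 437 - 169 \left(-4 - -3 + 21\right) = 437 - 169 \left(-4 + 3 + 21\right) = 437 - 3380 = -2943$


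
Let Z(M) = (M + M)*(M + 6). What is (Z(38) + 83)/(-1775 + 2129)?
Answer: 3427/354 ≈ 9.6808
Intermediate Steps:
Z(M) = 2*M*(6 + M) (Z(M) = (2*M)*(6 + M) = 2*M*(6 + M))
(Z(38) + 83)/(-1775 + 2129) = (2*38*(6 + 38) + 83)/(-1775 + 2129) = (2*38*44 + 83)/354 = (3344 + 83)*(1/354) = 3427*(1/354) = 3427/354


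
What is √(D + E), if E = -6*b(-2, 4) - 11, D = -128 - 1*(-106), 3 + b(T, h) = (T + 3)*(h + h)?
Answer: 3*I*√7 ≈ 7.9373*I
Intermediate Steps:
b(T, h) = -3 + 2*h*(3 + T) (b(T, h) = -3 + (T + 3)*(h + h) = -3 + (3 + T)*(2*h) = -3 + 2*h*(3 + T))
D = -22 (D = -128 + 106 = -22)
E = -41 (E = -6*(-3 + 6*4 + 2*(-2)*4) - 11 = -6*(-3 + 24 - 16) - 11 = -6*5 - 11 = -30 - 11 = -41)
√(D + E) = √(-22 - 41) = √(-63) = 3*I*√7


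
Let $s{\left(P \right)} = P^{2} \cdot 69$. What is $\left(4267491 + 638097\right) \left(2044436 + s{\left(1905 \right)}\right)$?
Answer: $1238401763635668$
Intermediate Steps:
$s{\left(P \right)} = 69 P^{2}$
$\left(4267491 + 638097\right) \left(2044436 + s{\left(1905 \right)}\right) = \left(4267491 + 638097\right) \left(2044436 + 69 \cdot 1905^{2}\right) = 4905588 \left(2044436 + 69 \cdot 3629025\right) = 4905588 \left(2044436 + 250402725\right) = 4905588 \cdot 252447161 = 1238401763635668$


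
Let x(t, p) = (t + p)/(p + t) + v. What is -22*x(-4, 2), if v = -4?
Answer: 66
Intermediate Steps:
x(t, p) = -3 (x(t, p) = (t + p)/(p + t) - 4 = (p + t)/(p + t) - 4 = 1 - 4 = -3)
-22*x(-4, 2) = -22*(-3) = 66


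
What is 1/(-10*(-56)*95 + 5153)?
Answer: 1/58353 ≈ 1.7137e-5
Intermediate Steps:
1/(-10*(-56)*95 + 5153) = 1/(560*95 + 5153) = 1/(53200 + 5153) = 1/58353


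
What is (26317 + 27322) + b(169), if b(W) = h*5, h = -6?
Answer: 53609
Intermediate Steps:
b(W) = -30 (b(W) = -6*5 = -30)
(26317 + 27322) + b(169) = (26317 + 27322) - 30 = 53639 - 30 = 53609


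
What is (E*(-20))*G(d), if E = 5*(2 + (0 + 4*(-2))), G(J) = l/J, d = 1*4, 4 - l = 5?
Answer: -150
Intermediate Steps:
l = -1 (l = 4 - 1*5 = 4 - 5 = -1)
d = 4
G(J) = -1/J
E = -30 (E = 5*(2 + (0 - 8)) = 5*(2 - 8) = 5*(-6) = -30)
(E*(-20))*G(d) = (-30*(-20))*(-1/4) = 600*(-1*1/4) = 600*(-1/4) = -150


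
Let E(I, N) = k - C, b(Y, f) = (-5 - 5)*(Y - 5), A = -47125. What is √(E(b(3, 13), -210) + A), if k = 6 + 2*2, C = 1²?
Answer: 2*I*√11779 ≈ 217.06*I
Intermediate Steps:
b(Y, f) = 50 - 10*Y (b(Y, f) = -10*(-5 + Y) = 50 - 10*Y)
C = 1
k = 10 (k = 6 + 4 = 10)
E(I, N) = 9 (E(I, N) = 10 - 1*1 = 10 - 1 = 9)
√(E(b(3, 13), -210) + A) = √(9 - 47125) = √(-47116) = 2*I*√11779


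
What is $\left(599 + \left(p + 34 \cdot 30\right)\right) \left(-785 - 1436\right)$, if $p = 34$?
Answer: $-3671313$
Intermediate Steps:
$\left(599 + \left(p + 34 \cdot 30\right)\right) \left(-785 - 1436\right) = \left(599 + \left(34 + 34 \cdot 30\right)\right) \left(-785 - 1436\right) = \left(599 + \left(34 + 1020\right)\right) \left(-2221\right) = \left(599 + 1054\right) \left(-2221\right) = 1653 \left(-2221\right) = -3671313$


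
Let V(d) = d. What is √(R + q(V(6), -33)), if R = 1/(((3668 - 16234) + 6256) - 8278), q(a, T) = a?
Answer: √319210969/7294 ≈ 2.4495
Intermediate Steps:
R = -1/14588 (R = 1/((-12566 + 6256) - 8278) = 1/(-6310 - 8278) = 1/(-14588) = -1/14588 ≈ -6.8550e-5)
√(R + q(V(6), -33)) = √(-1/14588 + 6) = √(87527/14588) = √319210969/7294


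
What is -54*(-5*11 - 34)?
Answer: 4806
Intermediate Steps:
-54*(-5*11 - 34) = -54*(-55 - 34) = -54*(-89) = 4806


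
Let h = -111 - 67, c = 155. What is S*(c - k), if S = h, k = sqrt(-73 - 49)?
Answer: -27590 + 178*I*sqrt(122) ≈ -27590.0 + 1966.1*I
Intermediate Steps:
k = I*sqrt(122) (k = sqrt(-122) = I*sqrt(122) ≈ 11.045*I)
h = -178
S = -178
S*(c - k) = -178*(155 - I*sqrt(122)) = -27590 + 178*I*sqrt(122)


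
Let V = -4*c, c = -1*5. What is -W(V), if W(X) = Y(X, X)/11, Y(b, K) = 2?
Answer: -2/11 ≈ -0.18182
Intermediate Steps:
c = -5
V = 20 (V = -4*(-5) = 20)
W(X) = 2/11
-W(V) = -1*2/11 = -2/11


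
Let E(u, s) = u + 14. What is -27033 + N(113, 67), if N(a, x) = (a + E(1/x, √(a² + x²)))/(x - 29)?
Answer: -34408754/1273 ≈ -27030.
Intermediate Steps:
E(u, s) = 14 + u
N(a, x) = (14 + a + 1/x)/(-29 + x) (N(a, x) = (a + (14 + 1/x))/(x - 29) = (14 + a + 1/x)/(-29 + x))
-27033 + N(113, 67) = -27033 + (1 + 14*67 + 113*67)/(67*(-29 + 67)) = -27033 + (1/67)*(1 + 938 + 7571)/38 = -27033 + (1/67)*(1/38)*8510 = -27033 + 4255/1273 = -34408754/1273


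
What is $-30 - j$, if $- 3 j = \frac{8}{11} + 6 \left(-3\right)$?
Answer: $- \frac{1180}{33} \approx -35.758$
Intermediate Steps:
$j = \frac{190}{33}$ ($j = - \frac{\frac{8}{11} + 6 \left(-3\right)}{3} = - \frac{8 \cdot \frac{1}{11} - 18}{3} = - \frac{\frac{8}{11} - 18}{3} = \left(- \frac{1}{3}\right) \left(- \frac{190}{11}\right) = \frac{190}{33} \approx 5.7576$)
$-30 - j = -30 - \frac{190}{33} = - \frac{1180}{33}$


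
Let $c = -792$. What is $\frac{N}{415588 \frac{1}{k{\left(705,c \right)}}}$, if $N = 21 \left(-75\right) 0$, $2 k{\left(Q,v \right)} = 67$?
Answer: $0$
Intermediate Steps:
$k{\left(Q,v \right)} = \frac{67}{2}$ ($k{\left(Q,v \right)} = \frac{1}{2} \cdot 67 = \frac{67}{2}$)
$N = 0$ ($N = \left(-1575\right) 0 = 0$)
$\frac{N}{415588 \frac{1}{k{\left(705,c \right)}}} = \frac{0}{415588 \frac{1}{\frac{67}{2}}} = \frac{0}{415588 \cdot \frac{2}{67}} = \frac{0}{\frac{831176}{67}} = 0 \cdot \frac{67}{831176} = 0$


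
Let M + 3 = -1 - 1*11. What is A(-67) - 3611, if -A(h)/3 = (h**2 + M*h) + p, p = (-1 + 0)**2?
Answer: -20096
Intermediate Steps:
p = 1 (p = (-1)**2 = 1)
M = -15 (M = -3 + (-1 - 1*11) = -3 + (-1 - 11) = -3 - 12 = -15)
A(h) = -3 - 3*h**2 + 45*h (A(h) = -3*((h**2 - 15*h) + 1) = -3*(1 + h**2 - 15*h) = -3 - 3*h**2 + 45*h)
A(-67) - 3611 = (-3 - 3*(-67)**2 + 45*(-67)) - 3611 = (-3 - 3*4489 - 3015) - 3611 = (-3 - 13467 - 3015) - 3611 = -16485 - 3611 = -20096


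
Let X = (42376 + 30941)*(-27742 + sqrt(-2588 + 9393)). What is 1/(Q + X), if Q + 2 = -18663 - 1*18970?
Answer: -225999761/459678963362087684 - 24439*sqrt(6805)/1379036890086263052 ≈ -4.9311e-10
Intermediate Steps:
Q = -37635 (Q = -2 + (-18663 - 1*18970) = -2 + (-18663 - 18970) = -2 - 37633 = -37635)
X = -2033960214 + 73317*sqrt(6805) (X = 73317*(-27742 + sqrt(6805)) = -2033960214 + 73317*sqrt(6805) ≈ -2.0279e+9)
1/(Q + X) = 1/(-37635 + (-2033960214 + 73317*sqrt(6805))) = 1/(-2033997849 + 73317*sqrt(6805))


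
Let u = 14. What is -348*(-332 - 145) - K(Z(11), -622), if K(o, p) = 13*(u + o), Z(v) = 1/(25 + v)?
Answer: 5969291/36 ≈ 1.6581e+5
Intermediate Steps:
K(o, p) = 182 + 13*o (K(o, p) = 13*(14 + o) = 182 + 13*o)
-348*(-332 - 145) - K(Z(11), -622) = -348*(-332 - 145) - (182 + 13/(25 + 11)) = -348*(-477) - (182 + 13/36) = 165996 - (182 + 13*(1/36)) = 165996 - (182 + 13/36) = 165996 - 1*6565/36 = 165996 - 6565/36 = 5969291/36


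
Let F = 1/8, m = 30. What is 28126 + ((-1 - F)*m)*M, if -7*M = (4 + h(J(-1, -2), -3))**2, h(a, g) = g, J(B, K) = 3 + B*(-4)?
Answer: 787663/28 ≈ 28131.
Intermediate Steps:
J(B, K) = 3 - 4*B
F = 1/8 ≈ 0.12500
M = -1/7 (M = -(4 - 3)**2/7 = -1/7*1**2 = -1/7*1 = -1/7 ≈ -0.14286)
28126 + ((-1 - F)*m)*M = 28126 + ((-1 - 1*1/8)*30)*(-1/7) = 28126 + ((-1 - 1/8)*30)*(-1/7) = 28126 - 9/8*30*(-1/7) = 28126 - 135/4*(-1/7) = 28126 + 135/28 = 787663/28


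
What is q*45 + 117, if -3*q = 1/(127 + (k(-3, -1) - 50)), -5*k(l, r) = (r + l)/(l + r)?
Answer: 14951/128 ≈ 116.80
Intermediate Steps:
k(l, r) = -1/5 (k(l, r) = -(r + l)/(5*(l + r)) = -(l + r)/(5*(l + r)) = -1/5*1 = -1/5)
q = -5/1152 (q = -1/(3*(127 + (-1/5 - 50))) = -1/(3*(127 - 251/5)) = -1/(3*384/5) = -1/3*5/384 = -5/1152 ≈ -0.0043403)
q*45 + 117 = -5/1152*45 + 117 = -25/128 + 117 = 14951/128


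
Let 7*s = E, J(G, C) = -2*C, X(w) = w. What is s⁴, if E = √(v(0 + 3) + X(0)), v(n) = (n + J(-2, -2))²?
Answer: 1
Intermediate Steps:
v(n) = (4 + n)² (v(n) = (n - 2*(-2))² = (n + 4)² = (4 + n)²)
E = 7 (E = √((4 + (0 + 3))² + 0) = √((4 + 3)² + 0) = √(7² + 0) = √(49 + 0) = √49 = 7)
s = 1 (s = (⅐)*7 = 1)
s⁴ = 1⁴ = 1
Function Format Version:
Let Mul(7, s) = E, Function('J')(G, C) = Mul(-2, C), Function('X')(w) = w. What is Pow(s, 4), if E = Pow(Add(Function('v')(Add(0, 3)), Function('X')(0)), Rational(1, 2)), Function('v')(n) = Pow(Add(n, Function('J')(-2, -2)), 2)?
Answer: 1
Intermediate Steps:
Function('v')(n) = Pow(Add(4, n), 2) (Function('v')(n) = Pow(Add(n, Mul(-2, -2)), 2) = Pow(Add(n, 4), 2) = Pow(Add(4, n), 2))
E = 7 (E = Pow(Add(Pow(Add(4, Add(0, 3)), 2), 0), Rational(1, 2)) = Pow(Add(Pow(Add(4, 3), 2), 0), Rational(1, 2)) = Pow(Add(Pow(7, 2), 0), Rational(1, 2)) = Pow(Add(49, 0), Rational(1, 2)) = Pow(49, Rational(1, 2)) = 7)
s = 1 (s = Mul(Rational(1, 7), 7) = 1)
Pow(s, 4) = Pow(1, 4) = 1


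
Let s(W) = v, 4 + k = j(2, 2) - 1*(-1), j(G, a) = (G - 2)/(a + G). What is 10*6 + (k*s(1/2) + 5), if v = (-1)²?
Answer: 62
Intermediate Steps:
j(G, a) = (-2 + G)/(G + a)
k = -3 (k = -4 + ((-2 + 2)/(2 + 2) - 1*(-1)) = -4 + (0/4 + 1) = -4 + ((¼)*0 + 1) = -4 + (0 + 1) = -4 + 1 = -3)
v = 1
s(W) = 1
10*6 + (k*s(1/2) + 5) = 10*6 + (-3*1 + 5) = 60 + (-3 + 5) = 60 + 2 = 62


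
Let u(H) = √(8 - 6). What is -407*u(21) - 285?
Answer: -285 - 407*√2 ≈ -860.58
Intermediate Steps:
u(H) = √2
-407*u(21) - 285 = -407*√2 - 285 = -285 - 407*√2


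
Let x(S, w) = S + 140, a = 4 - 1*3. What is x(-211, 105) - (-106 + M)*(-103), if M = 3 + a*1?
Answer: -10577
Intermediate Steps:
a = 1 (a = 4 - 3 = 1)
M = 4 (M = 3 + 1*1 = 3 + 1 = 4)
x(S, w) = 140 + S
x(-211, 105) - (-106 + M)*(-103) = (140 - 211) - (-106 + 4)*(-103) = -71 - (-102)*(-103) = -71 - 1*10506 = -71 - 10506 = -10577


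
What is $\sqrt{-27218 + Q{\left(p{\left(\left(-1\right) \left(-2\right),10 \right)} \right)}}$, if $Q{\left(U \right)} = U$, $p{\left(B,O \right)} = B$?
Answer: $36 i \sqrt{21} \approx 164.97 i$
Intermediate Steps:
$\sqrt{-27218 + Q{\left(p{\left(\left(-1\right) \left(-2\right),10 \right)} \right)}} = \sqrt{-27218 - -2} = \sqrt{-27218 + 2} = \sqrt{-27216} = 36 i \sqrt{21}$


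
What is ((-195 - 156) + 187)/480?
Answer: -41/120 ≈ -0.34167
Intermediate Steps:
((-195 - 156) + 187)/480 = (-351 + 187)*(1/480) = -164*1/480 = -41/120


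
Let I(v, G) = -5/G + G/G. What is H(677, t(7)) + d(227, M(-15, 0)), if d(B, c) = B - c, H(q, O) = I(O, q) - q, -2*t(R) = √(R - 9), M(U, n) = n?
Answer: -303978/677 ≈ -449.01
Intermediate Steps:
t(R) = -√(-9 + R)/2 (t(R) = -√(R - 9)/2 = -√(-9 + R)/2)
I(v, G) = 1 - 5/G (I(v, G) = -5/G + 1 = 1 - 5/G)
H(q, O) = -q + (-5 + q)/q (H(q, O) = (-5 + q)/q - q = -q + (-5 + q)/q)
H(677, t(7)) + d(227, M(-15, 0)) = (1 - 1*677 - 5/677) + (227 - 1*0) = (1 - 677 - 5*1/677) + (227 + 0) = (1 - 677 - 5/677) + 227 = -457657/677 + 227 = -303978/677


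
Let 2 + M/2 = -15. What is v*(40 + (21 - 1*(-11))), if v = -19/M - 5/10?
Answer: 72/17 ≈ 4.2353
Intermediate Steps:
M = -34 (M = -4 + 2*(-15) = -4 - 30 = -34)
v = 1/17 (v = -19/(-34) - 5/10 = -19*(-1/34) - 5*⅒ = 19/34 - ½ = 1/17 ≈ 0.058824)
v*(40 + (21 - 1*(-11))) = (40 + (21 - 1*(-11)))/17 = (40 + (21 + 11))/17 = (40 + 32)/17 = (1/17)*72 = 72/17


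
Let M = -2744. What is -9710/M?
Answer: 4855/1372 ≈ 3.5386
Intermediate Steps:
-9710/M = -9710/(-2744) = -9710*(-1/2744) = 4855/1372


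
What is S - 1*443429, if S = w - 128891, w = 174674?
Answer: -397646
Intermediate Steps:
S = 45783 (S = 174674 - 128891 = 45783)
S - 1*443429 = 45783 - 1*443429 = 45783 - 443429 = -397646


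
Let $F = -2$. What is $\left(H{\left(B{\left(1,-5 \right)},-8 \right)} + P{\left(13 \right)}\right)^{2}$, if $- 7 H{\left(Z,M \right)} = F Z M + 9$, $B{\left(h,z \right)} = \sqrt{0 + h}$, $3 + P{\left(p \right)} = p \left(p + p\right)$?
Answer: $\frac{5382400}{49} \approx 1.0984 \cdot 10^{5}$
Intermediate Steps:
$P{\left(p \right)} = -3 + 2 p^{2}$ ($P{\left(p \right)} = -3 + p \left(p + p\right) = -3 + p 2 p = -3 + 2 p^{2}$)
$B{\left(h,z \right)} = \sqrt{h}$
$H{\left(Z,M \right)} = - \frac{9}{7} + \frac{2 M Z}{7}$ ($H{\left(Z,M \right)} = - \frac{- 2 Z M + 9}{7} = - \frac{- 2 M Z + 9}{7} = - \frac{9 - 2 M Z}{7} = - \frac{9}{7} + \frac{2 M Z}{7}$)
$\left(H{\left(B{\left(1,-5 \right)},-8 \right)} + P{\left(13 \right)}\right)^{2} = \left(\left(- \frac{9}{7} + \frac{2}{7} \left(-8\right) \sqrt{1}\right) - \left(3 - 2 \cdot 13^{2}\right)\right)^{2} = \left(\left(- \frac{9}{7} + \frac{2}{7} \left(-8\right) 1\right) + \left(-3 + 2 \cdot 169\right)\right)^{2} = \left(\left(- \frac{9}{7} - \frac{16}{7}\right) + \left(-3 + 338\right)\right)^{2} = \left(- \frac{25}{7} + 335\right)^{2} = \left(\frac{2320}{7}\right)^{2} = \frac{5382400}{49}$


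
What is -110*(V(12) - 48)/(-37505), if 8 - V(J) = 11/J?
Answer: -5401/45006 ≈ -0.12001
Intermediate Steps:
V(J) = 8 - 11/J
-110*(V(12) - 48)/(-37505) = -110*((8 - 11/12) - 48)/(-37505) = -110*((8 - 11*1/12) - 48)*(-1/37505) = -110*((8 - 11/12) - 48)*(-1/37505) = -110*(85/12 - 48)*(-1/37505) = -110*(-491/12)*(-1/37505) = (27005/6)*(-1/37505) = -5401/45006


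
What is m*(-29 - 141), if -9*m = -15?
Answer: -850/3 ≈ -283.33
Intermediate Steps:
m = 5/3 (m = -1/9*(-15) = 5/3 ≈ 1.6667)
m*(-29 - 141) = 5*(-29 - 141)/3 = (5/3)*(-170) = -850/3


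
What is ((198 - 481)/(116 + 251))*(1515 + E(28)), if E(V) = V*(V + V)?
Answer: -872489/367 ≈ -2377.4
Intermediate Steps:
E(V) = 2*V**2 (E(V) = V*(2*V) = 2*V**2)
((198 - 481)/(116 + 251))*(1515 + E(28)) = ((198 - 481)/(116 + 251))*(1515 + 2*28**2) = (-283/367)*(1515 + 2*784) = (-283*1/367)*(1515 + 1568) = -283/367*3083 = -872489/367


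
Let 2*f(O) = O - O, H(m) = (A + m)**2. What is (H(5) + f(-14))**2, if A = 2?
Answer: 2401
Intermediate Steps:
H(m) = (2 + m)**2
f(O) = 0 (f(O) = (O - O)/2 = (1/2)*0 = 0)
(H(5) + f(-14))**2 = ((2 + 5)**2 + 0)**2 = (7**2 + 0)**2 = (49 + 0)**2 = 49**2 = 2401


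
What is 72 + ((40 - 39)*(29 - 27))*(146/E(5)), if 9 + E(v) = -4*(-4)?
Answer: 796/7 ≈ 113.71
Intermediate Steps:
E(v) = 7 (E(v) = -9 - 4*(-4) = -9 + 16 = 7)
72 + ((40 - 39)*(29 - 27))*(146/E(5)) = 72 + ((40 - 39)*(29 - 27))*(146/7) = 72 + (1*2)*(146*(⅐)) = 72 + 2*(146/7) = 72 + 292/7 = 796/7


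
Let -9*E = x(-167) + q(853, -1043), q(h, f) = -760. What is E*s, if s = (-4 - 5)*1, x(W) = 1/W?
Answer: -126921/167 ≈ -760.01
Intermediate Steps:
E = 42307/501 (E = -(1/(-167) - 760)/9 = -(-1/167 - 760)/9 = -1/9*(-126921/167) = 42307/501 ≈ 84.445)
s = -9 (s = -9*1 = -9)
E*s = (42307/501)*(-9) = -126921/167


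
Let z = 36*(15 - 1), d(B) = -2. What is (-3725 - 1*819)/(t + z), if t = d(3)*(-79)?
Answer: -2272/331 ≈ -6.8640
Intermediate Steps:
t = 158 (t = -2*(-79) = 158)
z = 504 (z = 36*14 = 504)
(-3725 - 1*819)/(t + z) = (-3725 - 1*819)/(158 + 504) = (-3725 - 819)/662 = -4544*1/662 = -2272/331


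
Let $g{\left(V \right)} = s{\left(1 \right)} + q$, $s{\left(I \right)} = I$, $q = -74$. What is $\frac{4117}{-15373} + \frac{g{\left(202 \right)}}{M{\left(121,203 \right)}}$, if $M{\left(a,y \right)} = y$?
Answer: $- \frac{1957980}{3120719} \approx -0.62741$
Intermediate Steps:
$g{\left(V \right)} = -73$ ($g{\left(V \right)} = 1 - 74 = -73$)
$\frac{4117}{-15373} + \frac{g{\left(202 \right)}}{M{\left(121,203 \right)}} = \frac{4117}{-15373} - \frac{73}{203} = 4117 \left(- \frac{1}{15373}\right) - \frac{73}{203} = - \frac{4117}{15373} - \frac{73}{203} = - \frac{1957980}{3120719}$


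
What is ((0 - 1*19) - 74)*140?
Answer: -13020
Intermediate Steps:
((0 - 1*19) - 74)*140 = ((0 - 19) - 74)*140 = (-19 - 74)*140 = -93*140 = -13020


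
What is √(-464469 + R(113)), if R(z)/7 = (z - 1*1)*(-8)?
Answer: I*√470741 ≈ 686.11*I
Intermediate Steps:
R(z) = 56 - 56*z (R(z) = 7*((z - 1*1)*(-8)) = 7*((z - 1)*(-8)) = 7*((-1 + z)*(-8)) = 7*(8 - 8*z) = 56 - 56*z)
√(-464469 + R(113)) = √(-464469 + (56 - 56*113)) = √(-464469 + (56 - 6328)) = √(-464469 - 6272) = √(-470741) = I*√470741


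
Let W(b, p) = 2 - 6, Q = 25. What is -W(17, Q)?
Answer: 4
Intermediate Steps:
W(b, p) = -4
-W(17, Q) = -1*(-4) = 4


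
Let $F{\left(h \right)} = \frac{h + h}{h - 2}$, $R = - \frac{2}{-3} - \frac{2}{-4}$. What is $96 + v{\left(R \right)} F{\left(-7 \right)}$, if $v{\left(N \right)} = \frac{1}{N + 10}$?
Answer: $\frac{19324}{201} \approx 96.139$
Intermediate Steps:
$R = \frac{7}{6}$ ($R = \left(-2\right) \left(- \frac{1}{3}\right) - - \frac{1}{2} = \frac{2}{3} + \frac{1}{2} = \frac{7}{6} \approx 1.1667$)
$F{\left(h \right)} = \frac{2 h}{-2 + h}$
$v{\left(N \right)} = \frac{1}{10 + N}$
$96 + v{\left(R \right)} F{\left(-7 \right)} = 96 + \frac{2 \left(-7\right) \frac{1}{-2 - 7}}{10 + \frac{7}{6}} = 96 + \frac{2 \left(-7\right) \frac{1}{-9}}{\frac{67}{6}} = 96 + \frac{6 \cdot 2 \left(-7\right) \left(- \frac{1}{9}\right)}{67} = 96 + \frac{6}{67} \cdot \frac{14}{9} = 96 + \frac{28}{201} = \frac{19324}{201}$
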